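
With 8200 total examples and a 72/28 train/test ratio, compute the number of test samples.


Train samples = 8200 * 72% = 5904
Test samples = 8200 - 5904
= 2296

2296


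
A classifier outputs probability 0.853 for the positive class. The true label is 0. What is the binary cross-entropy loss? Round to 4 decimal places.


For y=0: Loss = -log(1-p)
= -log(1 - 0.853)
= -log(0.147)
= -(-1.9173)
= 1.9173

1.9173


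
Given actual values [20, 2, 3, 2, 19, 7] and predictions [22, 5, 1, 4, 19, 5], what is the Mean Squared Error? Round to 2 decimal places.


Differences: [-2, -3, 2, -2, 0, 2]
Squared errors: [4, 9, 4, 4, 0, 4]
Sum of squared errors = 25
MSE = 25 / 6 = 4.17

4.17


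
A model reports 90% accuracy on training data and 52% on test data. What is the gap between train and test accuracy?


Gap = train_accuracy - test_accuracy
= 90 - 52
= 38%
This large gap strongly indicates overfitting.

38


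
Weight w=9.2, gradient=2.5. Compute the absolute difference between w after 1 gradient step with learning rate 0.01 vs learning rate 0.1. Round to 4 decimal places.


With lr=0.01: w_new = 9.2 - 0.01 * 2.5 = 9.175
With lr=0.1: w_new = 9.2 - 0.1 * 2.5 = 8.95
Absolute difference = |9.175 - 8.95|
= 0.2250

0.2250


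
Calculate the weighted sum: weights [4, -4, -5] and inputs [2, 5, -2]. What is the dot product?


Element-wise products:
4 * 2 = 8
-4 * 5 = -20
-5 * -2 = 10
Sum = 8 + -20 + 10
= -2

-2


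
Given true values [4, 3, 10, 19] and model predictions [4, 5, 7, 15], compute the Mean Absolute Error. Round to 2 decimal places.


Absolute errors: [0, 2, 3, 4]
Sum of absolute errors = 9
MAE = 9 / 4 = 2.25

2.25


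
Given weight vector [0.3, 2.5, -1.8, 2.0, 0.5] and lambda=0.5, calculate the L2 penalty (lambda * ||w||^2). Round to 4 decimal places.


Squaring each weight:
0.3^2 = 0.09
2.5^2 = 6.25
(-1.8)^2 = 3.24
2.0^2 = 4.0
0.5^2 = 0.25
Sum of squares = 13.83
Penalty = 0.5 * 13.83 = 6.9150

6.9150


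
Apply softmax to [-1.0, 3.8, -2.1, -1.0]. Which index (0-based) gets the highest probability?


Softmax is a monotonic transformation, so it preserves the argmax.
We need to find the index of the maximum logit.
Index 0: -1.0
Index 1: 3.8
Index 2: -2.1
Index 3: -1.0
Maximum logit = 3.8 at index 1

1


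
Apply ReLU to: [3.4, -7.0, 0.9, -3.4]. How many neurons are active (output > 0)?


ReLU(x) = max(0, x) for each element:
ReLU(3.4) = 3.4
ReLU(-7.0) = 0
ReLU(0.9) = 0.9
ReLU(-3.4) = 0
Active neurons (>0): 2

2


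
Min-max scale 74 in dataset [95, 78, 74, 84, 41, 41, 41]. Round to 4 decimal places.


Min = 41, Max = 95
Range = 95 - 41 = 54
Scaled = (x - min) / (max - min)
= (74 - 41) / 54
= 33 / 54
= 0.6111

0.6111


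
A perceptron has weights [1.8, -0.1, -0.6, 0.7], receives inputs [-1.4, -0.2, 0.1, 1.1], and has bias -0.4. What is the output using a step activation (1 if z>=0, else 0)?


z = w . x + b
= 1.8*-1.4 + -0.1*-0.2 + -0.6*0.1 + 0.7*1.1 + -0.4
= -2.52 + 0.02 + -0.06 + 0.77 + -0.4
= -1.79 + -0.4
= -2.19
Since z = -2.19 < 0, output = 0

0


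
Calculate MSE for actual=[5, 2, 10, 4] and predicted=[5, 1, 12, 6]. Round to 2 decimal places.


Differences: [0, 1, -2, -2]
Squared errors: [0, 1, 4, 4]
Sum of squared errors = 9
MSE = 9 / 4 = 2.25

2.25


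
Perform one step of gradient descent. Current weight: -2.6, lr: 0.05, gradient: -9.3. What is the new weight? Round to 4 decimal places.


w_new = w_old - lr * gradient
= -2.6 - 0.05 * -9.3
= -2.6 - (-0.465)
= -2.1350

-2.1350


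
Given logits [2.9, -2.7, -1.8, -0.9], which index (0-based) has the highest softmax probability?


Softmax is a monotonic transformation, so it preserves the argmax.
We need to find the index of the maximum logit.
Index 0: 2.9
Index 1: -2.7
Index 2: -1.8
Index 3: -0.9
Maximum logit = 2.9 at index 0

0


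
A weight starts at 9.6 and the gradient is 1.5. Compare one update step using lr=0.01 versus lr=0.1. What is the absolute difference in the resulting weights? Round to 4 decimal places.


With lr=0.01: w_new = 9.6 - 0.01 * 1.5 = 9.585
With lr=0.1: w_new = 9.6 - 0.1 * 1.5 = 9.45
Absolute difference = |9.585 - 9.45|
= 0.1350

0.1350


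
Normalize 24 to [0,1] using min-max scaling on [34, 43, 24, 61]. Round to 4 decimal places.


Min = 24, Max = 61
Range = 61 - 24 = 37
Scaled = (x - min) / (max - min)
= (24 - 24) / 37
= 0 / 37
= 0.0000

0.0000


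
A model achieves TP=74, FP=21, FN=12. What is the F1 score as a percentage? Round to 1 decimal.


Precision = TP / (TP + FP) = 74 / 95 = 0.7789
Recall = TP / (TP + FN) = 74 / 86 = 0.8605
F1 = 2 * P * R / (P + R)
= 2 * 0.7789 * 0.8605 / (0.7789 + 0.8605)
= 1.3405 / 1.6394
= 0.8177
As percentage: 81.8%

81.8


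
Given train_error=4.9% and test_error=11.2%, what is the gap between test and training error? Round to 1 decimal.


Generalization gap = test_error - train_error
= 11.2 - 4.9
= 6.3%
A moderate gap.

6.3


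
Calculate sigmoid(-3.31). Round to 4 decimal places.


sigmoid(z) = 1 / (1 + exp(-z))
exp(-(-3.31)) = exp(3.31) = 27.3851
1 + 27.3851 = 28.3851
1 / 28.3851 = 0.0352

0.0352


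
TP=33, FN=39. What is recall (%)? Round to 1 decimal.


Recall = TP / (TP + FN) * 100
= 33 / (33 + 39)
= 33 / 72
= 0.4583
= 45.8%

45.8


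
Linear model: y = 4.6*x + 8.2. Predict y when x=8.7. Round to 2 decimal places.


y = 4.6 * 8.7 + (8.2)
= 40.02 + (8.2)
= 48.22

48.22


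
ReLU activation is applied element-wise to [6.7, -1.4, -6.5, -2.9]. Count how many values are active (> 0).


ReLU(x) = max(0, x) for each element:
ReLU(6.7) = 6.7
ReLU(-1.4) = 0
ReLU(-6.5) = 0
ReLU(-2.9) = 0
Active neurons (>0): 1

1


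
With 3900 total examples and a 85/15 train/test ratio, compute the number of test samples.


Train samples = 3900 * 85% = 3315
Test samples = 3900 - 3315
= 585

585


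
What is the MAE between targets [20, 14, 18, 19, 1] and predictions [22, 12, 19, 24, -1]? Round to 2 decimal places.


Absolute errors: [2, 2, 1, 5, 2]
Sum of absolute errors = 12
MAE = 12 / 5 = 2.40

2.40


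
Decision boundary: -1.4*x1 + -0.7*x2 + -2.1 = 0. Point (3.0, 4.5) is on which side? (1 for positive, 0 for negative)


Compute -1.4 * 3.0 + -0.7 * 4.5 + -2.1
= -4.2 + -3.15 + -2.1
= -9.45
Since -9.45 < 0, the point is on the negative side.

0


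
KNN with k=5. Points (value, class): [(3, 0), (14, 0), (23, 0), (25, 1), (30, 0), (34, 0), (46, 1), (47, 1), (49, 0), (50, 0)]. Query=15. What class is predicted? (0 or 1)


Distances from query 15:
Point 14 (class 0): distance = 1
Point 23 (class 0): distance = 8
Point 25 (class 1): distance = 10
Point 3 (class 0): distance = 12
Point 30 (class 0): distance = 15
K=5 nearest neighbors: classes = [0, 0, 1, 0, 0]
Votes for class 1: 1 / 5
Majority vote => class 0

0


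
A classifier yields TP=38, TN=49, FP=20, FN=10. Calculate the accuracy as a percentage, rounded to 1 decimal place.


Accuracy = (TP + TN) / (TP + TN + FP + FN) * 100
= (38 + 49) / (38 + 49 + 20 + 10)
= 87 / 117
= 0.7436
= 74.4%

74.4


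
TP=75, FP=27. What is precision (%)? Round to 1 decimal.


Precision = TP / (TP + FP) * 100
= 75 / (75 + 27)
= 75 / 102
= 0.7353
= 73.5%

73.5


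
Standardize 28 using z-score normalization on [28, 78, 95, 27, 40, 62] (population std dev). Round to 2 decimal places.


Mean = (28 + 78 + 95 + 27 + 40 + 62) / 6 = 55.0
Variance = sum((x_i - mean)^2) / n = 652.6667
Std = sqrt(652.6667) = 25.5473
Z = (x - mean) / std
= (28 - 55.0) / 25.5473
= -27.0 / 25.5473
= -1.06

-1.06


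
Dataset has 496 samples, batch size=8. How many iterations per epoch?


Iterations per epoch = dataset_size / batch_size
= 496 / 8
= 62

62


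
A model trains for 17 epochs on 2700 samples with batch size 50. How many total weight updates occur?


Iterations per epoch = 2700 / 50 = 54
Total updates = iterations_per_epoch * epochs
= 54 * 17
= 918

918


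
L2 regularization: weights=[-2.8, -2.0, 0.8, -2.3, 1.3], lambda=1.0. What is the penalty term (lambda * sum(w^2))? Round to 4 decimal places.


Squaring each weight:
(-2.8)^2 = 7.84
(-2.0)^2 = 4.0
0.8^2 = 0.64
(-2.3)^2 = 5.29
1.3^2 = 1.69
Sum of squares = 19.46
Penalty = 1.0 * 19.46 = 19.4600

19.4600


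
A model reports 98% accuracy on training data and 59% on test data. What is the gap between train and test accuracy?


Gap = train_accuracy - test_accuracy
= 98 - 59
= 39%
This large gap strongly indicates overfitting.

39


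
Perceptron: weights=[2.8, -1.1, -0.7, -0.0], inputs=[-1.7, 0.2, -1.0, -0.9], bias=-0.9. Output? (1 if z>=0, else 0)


z = w . x + b
= 2.8*-1.7 + -1.1*0.2 + -0.7*-1.0 + -0.0*-0.9 + -0.9
= -4.76 + -0.22 + 0.7 + 0.0 + -0.9
= -4.28 + -0.9
= -5.18
Since z = -5.18 < 0, output = 0

0


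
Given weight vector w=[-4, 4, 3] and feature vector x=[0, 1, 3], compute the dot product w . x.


Element-wise products:
-4 * 0 = 0
4 * 1 = 4
3 * 3 = 9
Sum = 0 + 4 + 9
= 13

13


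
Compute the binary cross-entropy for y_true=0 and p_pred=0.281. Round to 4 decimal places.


For y=0: Loss = -log(1-p)
= -log(1 - 0.281)
= -log(0.719)
= -(-0.3299)
= 0.3299

0.3299


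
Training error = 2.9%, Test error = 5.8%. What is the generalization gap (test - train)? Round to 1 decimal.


Generalization gap = test_error - train_error
= 5.8 - 2.9
= 2.9%
A moderate gap.

2.9


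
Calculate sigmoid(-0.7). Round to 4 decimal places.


sigmoid(z) = 1 / (1 + exp(-z))
exp(-(-0.7)) = exp(0.7) = 2.0138
1 + 2.0138 = 3.0138
1 / 3.0138 = 0.3318

0.3318


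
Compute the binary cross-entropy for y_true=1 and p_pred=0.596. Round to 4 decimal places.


For y=1: Loss = -log(p)
= -log(0.596)
= -(-0.5175)
= 0.5175

0.5175


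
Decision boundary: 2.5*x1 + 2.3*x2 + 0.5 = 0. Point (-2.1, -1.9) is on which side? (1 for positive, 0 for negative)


Compute 2.5 * -2.1 + 2.3 * -1.9 + 0.5
= -5.25 + -4.37 + 0.5
= -9.12
Since -9.12 < 0, the point is on the negative side.

0


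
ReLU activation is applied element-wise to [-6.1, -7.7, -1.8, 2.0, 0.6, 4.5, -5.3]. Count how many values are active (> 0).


ReLU(x) = max(0, x) for each element:
ReLU(-6.1) = 0
ReLU(-7.7) = 0
ReLU(-1.8) = 0
ReLU(2.0) = 2.0
ReLU(0.6) = 0.6
ReLU(4.5) = 4.5
ReLU(-5.3) = 0
Active neurons (>0): 3

3


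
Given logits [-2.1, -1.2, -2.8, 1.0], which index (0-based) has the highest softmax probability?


Softmax is a monotonic transformation, so it preserves the argmax.
We need to find the index of the maximum logit.
Index 0: -2.1
Index 1: -1.2
Index 2: -2.8
Index 3: 1.0
Maximum logit = 1.0 at index 3

3


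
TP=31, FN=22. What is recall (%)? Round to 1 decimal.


Recall = TP / (TP + FN) * 100
= 31 / (31 + 22)
= 31 / 53
= 0.5849
= 58.5%

58.5


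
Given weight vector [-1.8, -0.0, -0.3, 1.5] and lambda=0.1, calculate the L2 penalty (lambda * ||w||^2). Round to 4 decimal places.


Squaring each weight:
(-1.8)^2 = 3.24
(-0.0)^2 = 0.0
(-0.3)^2 = 0.09
1.5^2 = 2.25
Sum of squares = 5.58
Penalty = 0.1 * 5.58 = 0.5580

0.5580


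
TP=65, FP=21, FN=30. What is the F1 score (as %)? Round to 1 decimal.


Precision = TP / (TP + FP) = 65 / 86 = 0.7558
Recall = TP / (TP + FN) = 65 / 95 = 0.6842
F1 = 2 * P * R / (P + R)
= 2 * 0.7558 * 0.6842 / (0.7558 + 0.6842)
= 1.0343 / 1.44
= 0.7182
As percentage: 71.8%

71.8


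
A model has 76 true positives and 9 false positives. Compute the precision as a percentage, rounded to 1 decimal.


Precision = TP / (TP + FP) * 100
= 76 / (76 + 9)
= 76 / 85
= 0.8941
= 89.4%

89.4


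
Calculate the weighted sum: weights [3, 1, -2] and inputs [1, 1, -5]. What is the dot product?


Element-wise products:
3 * 1 = 3
1 * 1 = 1
-2 * -5 = 10
Sum = 3 + 1 + 10
= 14

14


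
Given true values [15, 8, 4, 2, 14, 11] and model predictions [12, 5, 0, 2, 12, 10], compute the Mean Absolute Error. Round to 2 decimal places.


Absolute errors: [3, 3, 4, 0, 2, 1]
Sum of absolute errors = 13
MAE = 13 / 6 = 2.17

2.17


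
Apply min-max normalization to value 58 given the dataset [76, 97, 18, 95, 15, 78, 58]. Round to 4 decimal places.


Min = 15, Max = 97
Range = 97 - 15 = 82
Scaled = (x - min) / (max - min)
= (58 - 15) / 82
= 43 / 82
= 0.5244

0.5244


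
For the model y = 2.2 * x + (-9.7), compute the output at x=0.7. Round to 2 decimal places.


y = 2.2 * 0.7 + (-9.7)
= 1.54 + (-9.7)
= -8.16

-8.16


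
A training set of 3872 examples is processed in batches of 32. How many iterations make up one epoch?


Iterations per epoch = dataset_size / batch_size
= 3872 / 32
= 121

121


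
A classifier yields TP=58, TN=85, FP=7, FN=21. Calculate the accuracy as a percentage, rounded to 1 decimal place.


Accuracy = (TP + TN) / (TP + TN + FP + FN) * 100
= (58 + 85) / (58 + 85 + 7 + 21)
= 143 / 171
= 0.8363
= 83.6%

83.6


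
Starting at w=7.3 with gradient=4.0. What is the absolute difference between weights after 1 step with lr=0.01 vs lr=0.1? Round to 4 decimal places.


With lr=0.01: w_new = 7.3 - 0.01 * 4.0 = 7.26
With lr=0.1: w_new = 7.3 - 0.1 * 4.0 = 6.9
Absolute difference = |7.26 - 6.9|
= 0.3600

0.3600


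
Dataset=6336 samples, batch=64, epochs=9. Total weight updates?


Iterations per epoch = 6336 / 64 = 99
Total updates = iterations_per_epoch * epochs
= 99 * 9
= 891

891


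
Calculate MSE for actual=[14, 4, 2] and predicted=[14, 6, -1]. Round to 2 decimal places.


Differences: [0, -2, 3]
Squared errors: [0, 4, 9]
Sum of squared errors = 13
MSE = 13 / 3 = 4.33

4.33


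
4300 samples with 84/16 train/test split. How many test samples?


Train samples = 4300 * 84% = 3612
Test samples = 4300 - 3612
= 688

688


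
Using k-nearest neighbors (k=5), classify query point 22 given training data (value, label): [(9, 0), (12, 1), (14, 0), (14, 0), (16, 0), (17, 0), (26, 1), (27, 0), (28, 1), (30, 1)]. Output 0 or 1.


Distances from query 22:
Point 26 (class 1): distance = 4
Point 17 (class 0): distance = 5
Point 27 (class 0): distance = 5
Point 16 (class 0): distance = 6
Point 28 (class 1): distance = 6
K=5 nearest neighbors: classes = [1, 0, 0, 0, 1]
Votes for class 1: 2 / 5
Majority vote => class 0

0


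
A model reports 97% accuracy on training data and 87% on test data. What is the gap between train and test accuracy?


Gap = train_accuracy - test_accuracy
= 97 - 87
= 10%
This moderate gap may indicate mild overfitting.

10


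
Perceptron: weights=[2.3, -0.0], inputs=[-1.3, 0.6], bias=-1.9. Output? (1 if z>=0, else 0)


z = w . x + b
= 2.3*-1.3 + -0.0*0.6 + -1.9
= -2.99 + -0.0 + -1.9
= -2.99 + -1.9
= -4.89
Since z = -4.89 < 0, output = 0

0


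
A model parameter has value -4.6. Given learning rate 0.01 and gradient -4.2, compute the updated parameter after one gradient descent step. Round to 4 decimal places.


w_new = w_old - lr * gradient
= -4.6 - 0.01 * -4.2
= -4.6 - (-0.042)
= -4.5580

-4.5580


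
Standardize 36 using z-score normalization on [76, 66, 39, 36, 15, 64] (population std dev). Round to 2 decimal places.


Mean = (76 + 66 + 39 + 36 + 15 + 64) / 6 = 49.3333
Variance = sum((x_i - mean)^2) / n = 444.5556
Std = sqrt(444.5556) = 21.0845
Z = (x - mean) / std
= (36 - 49.3333) / 21.0845
= -13.3333 / 21.0845
= -0.63

-0.63


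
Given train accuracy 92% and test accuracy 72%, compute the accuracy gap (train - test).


Gap = train_accuracy - test_accuracy
= 92 - 72
= 20%
This gap suggests the model is overfitting.

20


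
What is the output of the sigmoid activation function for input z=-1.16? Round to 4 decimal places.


sigmoid(z) = 1 / (1 + exp(-z))
exp(-(-1.16)) = exp(1.16) = 3.1899
1 + 3.1899 = 4.1899
1 / 4.1899 = 0.2387

0.2387


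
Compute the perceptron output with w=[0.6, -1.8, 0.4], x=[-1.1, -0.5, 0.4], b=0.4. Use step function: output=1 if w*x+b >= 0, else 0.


z = w . x + b
= 0.6*-1.1 + -1.8*-0.5 + 0.4*0.4 + 0.4
= -0.66 + 0.9 + 0.16 + 0.4
= 0.4 + 0.4
= 0.8
Since z = 0.8 >= 0, output = 1

1


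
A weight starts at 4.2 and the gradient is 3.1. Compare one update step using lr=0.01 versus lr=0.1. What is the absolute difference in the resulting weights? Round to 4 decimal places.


With lr=0.01: w_new = 4.2 - 0.01 * 3.1 = 4.169
With lr=0.1: w_new = 4.2 - 0.1 * 3.1 = 3.89
Absolute difference = |4.169 - 3.89|
= 0.2790

0.2790


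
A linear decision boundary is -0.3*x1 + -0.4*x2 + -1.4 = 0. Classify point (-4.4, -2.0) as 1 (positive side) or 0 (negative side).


Compute -0.3 * -4.4 + -0.4 * -2.0 + -1.4
= 1.32 + 0.8 + -1.4
= 0.72
Since 0.72 >= 0, the point is on the positive side.

1


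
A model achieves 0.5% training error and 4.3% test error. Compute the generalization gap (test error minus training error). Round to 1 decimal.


Generalization gap = test_error - train_error
= 4.3 - 0.5
= 3.8%
A moderate gap.

3.8


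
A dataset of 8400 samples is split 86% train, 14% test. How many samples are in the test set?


Train samples = 8400 * 86% = 7224
Test samples = 8400 - 7224
= 1176

1176


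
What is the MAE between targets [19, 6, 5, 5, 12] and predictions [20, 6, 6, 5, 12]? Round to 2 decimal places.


Absolute errors: [1, 0, 1, 0, 0]
Sum of absolute errors = 2
MAE = 2 / 5 = 0.40

0.40


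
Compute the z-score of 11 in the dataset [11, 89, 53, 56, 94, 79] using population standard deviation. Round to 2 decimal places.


Mean = (11 + 89 + 53 + 56 + 94 + 79) / 6 = 63.6667
Variance = sum((x_i - mean)^2) / n = 790.5556
Std = sqrt(790.5556) = 28.1168
Z = (x - mean) / std
= (11 - 63.6667) / 28.1168
= -52.6667 / 28.1168
= -1.87

-1.87


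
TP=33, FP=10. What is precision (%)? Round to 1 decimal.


Precision = TP / (TP + FP) * 100
= 33 / (33 + 10)
= 33 / 43
= 0.7674
= 76.7%

76.7


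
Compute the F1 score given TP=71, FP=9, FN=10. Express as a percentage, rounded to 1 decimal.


Precision = TP / (TP + FP) = 71 / 80 = 0.8875
Recall = TP / (TP + FN) = 71 / 81 = 0.8765
F1 = 2 * P * R / (P + R)
= 2 * 0.8875 * 0.8765 / (0.8875 + 0.8765)
= 1.5559 / 1.764
= 0.882
As percentage: 88.2%

88.2


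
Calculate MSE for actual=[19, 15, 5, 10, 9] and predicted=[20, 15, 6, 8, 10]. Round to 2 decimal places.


Differences: [-1, 0, -1, 2, -1]
Squared errors: [1, 0, 1, 4, 1]
Sum of squared errors = 7
MSE = 7 / 5 = 1.40

1.40


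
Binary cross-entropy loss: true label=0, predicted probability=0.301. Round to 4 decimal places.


For y=0: Loss = -log(1-p)
= -log(1 - 0.301)
= -log(0.699)
= -(-0.3581)
= 0.3581

0.3581


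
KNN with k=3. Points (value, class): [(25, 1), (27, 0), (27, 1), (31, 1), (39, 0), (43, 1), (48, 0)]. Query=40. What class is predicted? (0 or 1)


Distances from query 40:
Point 39 (class 0): distance = 1
Point 43 (class 1): distance = 3
Point 48 (class 0): distance = 8
K=3 nearest neighbors: classes = [0, 1, 0]
Votes for class 1: 1 / 3
Majority vote => class 0

0


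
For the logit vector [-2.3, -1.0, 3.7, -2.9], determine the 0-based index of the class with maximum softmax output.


Softmax is a monotonic transformation, so it preserves the argmax.
We need to find the index of the maximum logit.
Index 0: -2.3
Index 1: -1.0
Index 2: 3.7
Index 3: -2.9
Maximum logit = 3.7 at index 2

2


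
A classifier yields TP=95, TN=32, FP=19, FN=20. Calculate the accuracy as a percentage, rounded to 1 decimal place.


Accuracy = (TP + TN) / (TP + TN + FP + FN) * 100
= (95 + 32) / (95 + 32 + 19 + 20)
= 127 / 166
= 0.7651
= 76.5%

76.5


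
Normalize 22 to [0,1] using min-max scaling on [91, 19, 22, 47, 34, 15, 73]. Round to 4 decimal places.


Min = 15, Max = 91
Range = 91 - 15 = 76
Scaled = (x - min) / (max - min)
= (22 - 15) / 76
= 7 / 76
= 0.0921

0.0921


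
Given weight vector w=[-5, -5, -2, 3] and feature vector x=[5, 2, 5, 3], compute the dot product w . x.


Element-wise products:
-5 * 5 = -25
-5 * 2 = -10
-2 * 5 = -10
3 * 3 = 9
Sum = -25 + -10 + -10 + 9
= -36

-36


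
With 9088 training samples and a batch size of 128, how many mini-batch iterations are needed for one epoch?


Iterations per epoch = dataset_size / batch_size
= 9088 / 128
= 71

71


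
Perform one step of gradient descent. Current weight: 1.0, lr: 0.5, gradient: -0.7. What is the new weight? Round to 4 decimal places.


w_new = w_old - lr * gradient
= 1.0 - 0.5 * -0.7
= 1.0 - (-0.35)
= 1.3500

1.3500


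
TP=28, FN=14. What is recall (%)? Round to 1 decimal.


Recall = TP / (TP + FN) * 100
= 28 / (28 + 14)
= 28 / 42
= 0.6667
= 66.7%

66.7


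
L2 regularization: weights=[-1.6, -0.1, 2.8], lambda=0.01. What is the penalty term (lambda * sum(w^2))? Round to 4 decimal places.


Squaring each weight:
(-1.6)^2 = 2.56
(-0.1)^2 = 0.01
2.8^2 = 7.84
Sum of squares = 10.41
Penalty = 0.01 * 10.41 = 0.1041

0.1041


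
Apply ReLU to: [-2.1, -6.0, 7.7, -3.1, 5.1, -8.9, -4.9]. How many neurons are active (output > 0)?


ReLU(x) = max(0, x) for each element:
ReLU(-2.1) = 0
ReLU(-6.0) = 0
ReLU(7.7) = 7.7
ReLU(-3.1) = 0
ReLU(5.1) = 5.1
ReLU(-8.9) = 0
ReLU(-4.9) = 0
Active neurons (>0): 2

2


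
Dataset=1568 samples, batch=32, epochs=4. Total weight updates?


Iterations per epoch = 1568 / 32 = 49
Total updates = iterations_per_epoch * epochs
= 49 * 4
= 196

196


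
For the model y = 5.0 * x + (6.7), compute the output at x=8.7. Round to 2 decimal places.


y = 5.0 * 8.7 + (6.7)
= 43.5 + (6.7)
= 50.20

50.20


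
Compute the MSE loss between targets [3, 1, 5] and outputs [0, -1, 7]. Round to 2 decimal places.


Differences: [3, 2, -2]
Squared errors: [9, 4, 4]
Sum of squared errors = 17
MSE = 17 / 3 = 5.67

5.67


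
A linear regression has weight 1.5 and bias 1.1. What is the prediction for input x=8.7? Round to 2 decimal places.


y = 1.5 * 8.7 + (1.1)
= 13.05 + (1.1)
= 14.15

14.15


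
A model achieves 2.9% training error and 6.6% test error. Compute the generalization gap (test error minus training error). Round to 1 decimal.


Generalization gap = test_error - train_error
= 6.6 - 2.9
= 3.7%
A moderate gap.

3.7


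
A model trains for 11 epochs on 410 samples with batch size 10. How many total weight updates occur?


Iterations per epoch = 410 / 10 = 41
Total updates = iterations_per_epoch * epochs
= 41 * 11
= 451

451


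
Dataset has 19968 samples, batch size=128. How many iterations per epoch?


Iterations per epoch = dataset_size / batch_size
= 19968 / 128
= 156

156


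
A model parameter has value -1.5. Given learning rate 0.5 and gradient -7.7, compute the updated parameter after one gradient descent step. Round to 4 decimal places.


w_new = w_old - lr * gradient
= -1.5 - 0.5 * -7.7
= -1.5 - (-3.85)
= 2.3500

2.3500


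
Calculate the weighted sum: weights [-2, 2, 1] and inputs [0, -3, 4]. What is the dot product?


Element-wise products:
-2 * 0 = 0
2 * -3 = -6
1 * 4 = 4
Sum = 0 + -6 + 4
= -2

-2


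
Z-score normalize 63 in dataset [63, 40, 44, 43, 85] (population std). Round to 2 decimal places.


Mean = (63 + 40 + 44 + 43 + 85) / 5 = 55.0
Variance = sum((x_i - mean)^2) / n = 290.8
Std = sqrt(290.8) = 17.0529
Z = (x - mean) / std
= (63 - 55.0) / 17.0529
= 8.0 / 17.0529
= 0.47

0.47


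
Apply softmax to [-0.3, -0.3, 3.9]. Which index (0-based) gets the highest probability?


Softmax is a monotonic transformation, so it preserves the argmax.
We need to find the index of the maximum logit.
Index 0: -0.3
Index 1: -0.3
Index 2: 3.9
Maximum logit = 3.9 at index 2

2


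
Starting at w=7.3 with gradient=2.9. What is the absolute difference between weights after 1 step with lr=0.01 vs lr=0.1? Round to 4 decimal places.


With lr=0.01: w_new = 7.3 - 0.01 * 2.9 = 7.271
With lr=0.1: w_new = 7.3 - 0.1 * 2.9 = 7.01
Absolute difference = |7.271 - 7.01|
= 0.2610

0.2610


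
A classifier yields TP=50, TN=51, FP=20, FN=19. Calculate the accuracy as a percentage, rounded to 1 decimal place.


Accuracy = (TP + TN) / (TP + TN + FP + FN) * 100
= (50 + 51) / (50 + 51 + 20 + 19)
= 101 / 140
= 0.7214
= 72.1%

72.1


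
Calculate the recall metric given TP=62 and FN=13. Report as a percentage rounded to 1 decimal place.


Recall = TP / (TP + FN) * 100
= 62 / (62 + 13)
= 62 / 75
= 0.8267
= 82.7%

82.7


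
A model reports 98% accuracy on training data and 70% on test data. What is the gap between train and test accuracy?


Gap = train_accuracy - test_accuracy
= 98 - 70
= 28%
This large gap strongly indicates overfitting.

28


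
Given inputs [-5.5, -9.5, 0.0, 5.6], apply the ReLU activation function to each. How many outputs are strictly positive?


ReLU(x) = max(0, x) for each element:
ReLU(-5.5) = 0
ReLU(-9.5) = 0
ReLU(0.0) = 0
ReLU(5.6) = 5.6
Active neurons (>0): 1

1


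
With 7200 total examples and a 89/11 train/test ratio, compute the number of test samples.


Train samples = 7200 * 89% = 6408
Test samples = 7200 - 6408
= 792

792


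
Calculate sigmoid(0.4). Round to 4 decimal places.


sigmoid(z) = 1 / (1 + exp(-z))
exp(-(0.4)) = exp(-0.4) = 0.6703
1 + 0.6703 = 1.6703
1 / 1.6703 = 0.5987

0.5987


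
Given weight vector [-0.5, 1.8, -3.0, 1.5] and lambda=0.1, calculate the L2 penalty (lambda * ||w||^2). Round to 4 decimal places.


Squaring each weight:
(-0.5)^2 = 0.25
1.8^2 = 3.24
(-3.0)^2 = 9.0
1.5^2 = 2.25
Sum of squares = 14.74
Penalty = 0.1 * 14.74 = 1.4740

1.4740


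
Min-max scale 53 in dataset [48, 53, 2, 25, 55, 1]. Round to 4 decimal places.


Min = 1, Max = 55
Range = 55 - 1 = 54
Scaled = (x - min) / (max - min)
= (53 - 1) / 54
= 52 / 54
= 0.9630

0.9630


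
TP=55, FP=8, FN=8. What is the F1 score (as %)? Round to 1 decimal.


Precision = TP / (TP + FP) = 55 / 63 = 0.873
Recall = TP / (TP + FN) = 55 / 63 = 0.873
F1 = 2 * P * R / (P + R)
= 2 * 0.873 * 0.873 / (0.873 + 0.873)
= 1.5243 / 1.746
= 0.873
As percentage: 87.3%

87.3


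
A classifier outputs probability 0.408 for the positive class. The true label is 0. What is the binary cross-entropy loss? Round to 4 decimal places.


For y=0: Loss = -log(1-p)
= -log(1 - 0.408)
= -log(0.592)
= -(-0.5242)
= 0.5242

0.5242


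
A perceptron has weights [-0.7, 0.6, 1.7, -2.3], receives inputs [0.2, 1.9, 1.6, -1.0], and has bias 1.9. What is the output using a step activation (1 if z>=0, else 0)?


z = w . x + b
= -0.7*0.2 + 0.6*1.9 + 1.7*1.6 + -2.3*-1.0 + 1.9
= -0.14 + 1.14 + 2.72 + 2.3 + 1.9
= 6.02 + 1.9
= 7.92
Since z = 7.92 >= 0, output = 1

1


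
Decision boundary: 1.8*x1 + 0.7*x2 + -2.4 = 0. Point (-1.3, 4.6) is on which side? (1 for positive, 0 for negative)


Compute 1.8 * -1.3 + 0.7 * 4.6 + -2.4
= -2.34 + 3.22 + -2.4
= -1.52
Since -1.52 < 0, the point is on the negative side.

0


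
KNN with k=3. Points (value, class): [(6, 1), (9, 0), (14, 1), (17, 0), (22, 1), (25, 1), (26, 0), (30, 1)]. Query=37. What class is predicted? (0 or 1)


Distances from query 37:
Point 30 (class 1): distance = 7
Point 26 (class 0): distance = 11
Point 25 (class 1): distance = 12
K=3 nearest neighbors: classes = [1, 0, 1]
Votes for class 1: 2 / 3
Majority vote => class 1

1


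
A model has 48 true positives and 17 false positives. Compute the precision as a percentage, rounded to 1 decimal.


Precision = TP / (TP + FP) * 100
= 48 / (48 + 17)
= 48 / 65
= 0.7385
= 73.8%

73.8


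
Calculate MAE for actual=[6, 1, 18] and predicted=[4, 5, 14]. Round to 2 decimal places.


Absolute errors: [2, 4, 4]
Sum of absolute errors = 10
MAE = 10 / 3 = 3.33

3.33


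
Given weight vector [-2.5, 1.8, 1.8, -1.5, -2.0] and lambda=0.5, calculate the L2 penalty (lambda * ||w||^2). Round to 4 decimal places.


Squaring each weight:
(-2.5)^2 = 6.25
1.8^2 = 3.24
1.8^2 = 3.24
(-1.5)^2 = 2.25
(-2.0)^2 = 4.0
Sum of squares = 18.98
Penalty = 0.5 * 18.98 = 9.4900

9.4900


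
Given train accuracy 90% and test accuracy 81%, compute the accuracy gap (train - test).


Gap = train_accuracy - test_accuracy
= 90 - 81
= 9%
This moderate gap may indicate mild overfitting.

9


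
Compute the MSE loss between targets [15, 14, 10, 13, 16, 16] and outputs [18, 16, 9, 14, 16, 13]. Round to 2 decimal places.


Differences: [-3, -2, 1, -1, 0, 3]
Squared errors: [9, 4, 1, 1, 0, 9]
Sum of squared errors = 24
MSE = 24 / 6 = 4.00

4.00


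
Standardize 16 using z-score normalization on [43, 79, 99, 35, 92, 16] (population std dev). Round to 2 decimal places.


Mean = (43 + 79 + 99 + 35 + 92 + 16) / 6 = 60.6667
Variance = sum((x_i - mean)^2) / n = 958.8889
Std = sqrt(958.8889) = 30.9659
Z = (x - mean) / std
= (16 - 60.6667) / 30.9659
= -44.6667 / 30.9659
= -1.44

-1.44


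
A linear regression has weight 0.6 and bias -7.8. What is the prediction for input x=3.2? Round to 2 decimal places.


y = 0.6 * 3.2 + (-7.8)
= 1.92 + (-7.8)
= -5.88

-5.88


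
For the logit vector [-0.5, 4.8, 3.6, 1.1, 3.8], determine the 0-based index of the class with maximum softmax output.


Softmax is a monotonic transformation, so it preserves the argmax.
We need to find the index of the maximum logit.
Index 0: -0.5
Index 1: 4.8
Index 2: 3.6
Index 3: 1.1
Index 4: 3.8
Maximum logit = 4.8 at index 1

1


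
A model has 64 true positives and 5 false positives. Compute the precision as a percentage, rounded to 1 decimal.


Precision = TP / (TP + FP) * 100
= 64 / (64 + 5)
= 64 / 69
= 0.9275
= 92.8%

92.8


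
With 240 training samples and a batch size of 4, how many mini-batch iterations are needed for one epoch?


Iterations per epoch = dataset_size / batch_size
= 240 / 4
= 60

60


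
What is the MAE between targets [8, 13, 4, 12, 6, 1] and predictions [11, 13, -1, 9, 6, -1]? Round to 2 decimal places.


Absolute errors: [3, 0, 5, 3, 0, 2]
Sum of absolute errors = 13
MAE = 13 / 6 = 2.17

2.17


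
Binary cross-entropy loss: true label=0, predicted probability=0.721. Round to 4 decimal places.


For y=0: Loss = -log(1-p)
= -log(1 - 0.721)
= -log(0.279)
= -(-1.2765)
= 1.2765

1.2765


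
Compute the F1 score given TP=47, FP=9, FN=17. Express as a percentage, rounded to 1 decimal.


Precision = TP / (TP + FP) = 47 / 56 = 0.8393
Recall = TP / (TP + FN) = 47 / 64 = 0.7344
F1 = 2 * P * R / (P + R)
= 2 * 0.8393 * 0.7344 / (0.8393 + 0.7344)
= 1.2327 / 1.5737
= 0.7833
As percentage: 78.3%

78.3


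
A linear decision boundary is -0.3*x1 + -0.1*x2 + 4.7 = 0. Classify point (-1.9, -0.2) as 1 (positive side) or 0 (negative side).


Compute -0.3 * -1.9 + -0.1 * -0.2 + 4.7
= 0.57 + 0.02 + 4.7
= 5.29
Since 5.29 >= 0, the point is on the positive side.

1


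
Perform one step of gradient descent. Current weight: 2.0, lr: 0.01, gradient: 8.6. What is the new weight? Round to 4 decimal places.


w_new = w_old - lr * gradient
= 2.0 - 0.01 * 8.6
= 2.0 - (0.086)
= 1.9140

1.9140


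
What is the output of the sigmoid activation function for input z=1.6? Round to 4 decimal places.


sigmoid(z) = 1 / (1 + exp(-z))
exp(-(1.6)) = exp(-1.6) = 0.2019
1 + 0.2019 = 1.2019
1 / 1.2019 = 0.8320

0.8320


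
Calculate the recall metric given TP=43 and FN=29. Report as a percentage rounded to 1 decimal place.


Recall = TP / (TP + FN) * 100
= 43 / (43 + 29)
= 43 / 72
= 0.5972
= 59.7%

59.7


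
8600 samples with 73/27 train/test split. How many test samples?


Train samples = 8600 * 73% = 6278
Test samples = 8600 - 6278
= 2322

2322


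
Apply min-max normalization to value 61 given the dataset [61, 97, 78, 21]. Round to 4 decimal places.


Min = 21, Max = 97
Range = 97 - 21 = 76
Scaled = (x - min) / (max - min)
= (61 - 21) / 76
= 40 / 76
= 0.5263

0.5263


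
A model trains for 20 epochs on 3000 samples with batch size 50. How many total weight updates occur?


Iterations per epoch = 3000 / 50 = 60
Total updates = iterations_per_epoch * epochs
= 60 * 20
= 1200

1200


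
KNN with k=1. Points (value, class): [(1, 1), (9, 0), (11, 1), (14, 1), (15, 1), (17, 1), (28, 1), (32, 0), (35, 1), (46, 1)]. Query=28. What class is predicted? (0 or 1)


Distances from query 28:
Point 28 (class 1): distance = 0
K=1 nearest neighbors: classes = [1]
Votes for class 1: 1 / 1
Majority vote => class 1

1


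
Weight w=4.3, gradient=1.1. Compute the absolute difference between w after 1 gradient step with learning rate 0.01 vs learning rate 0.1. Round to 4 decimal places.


With lr=0.01: w_new = 4.3 - 0.01 * 1.1 = 4.289
With lr=0.1: w_new = 4.3 - 0.1 * 1.1 = 4.19
Absolute difference = |4.289 - 4.19|
= 0.0990

0.0990


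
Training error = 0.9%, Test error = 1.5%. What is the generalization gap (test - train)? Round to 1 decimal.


Generalization gap = test_error - train_error
= 1.5 - 0.9
= 0.6%
A small gap suggests good generalization.

0.6


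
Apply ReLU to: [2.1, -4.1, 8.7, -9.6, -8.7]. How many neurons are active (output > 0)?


ReLU(x) = max(0, x) for each element:
ReLU(2.1) = 2.1
ReLU(-4.1) = 0
ReLU(8.7) = 8.7
ReLU(-9.6) = 0
ReLU(-8.7) = 0
Active neurons (>0): 2

2


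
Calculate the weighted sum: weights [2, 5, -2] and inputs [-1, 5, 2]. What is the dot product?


Element-wise products:
2 * -1 = -2
5 * 5 = 25
-2 * 2 = -4
Sum = -2 + 25 + -4
= 19

19


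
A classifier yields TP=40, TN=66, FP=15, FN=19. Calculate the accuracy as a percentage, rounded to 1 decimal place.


Accuracy = (TP + TN) / (TP + TN + FP + FN) * 100
= (40 + 66) / (40 + 66 + 15 + 19)
= 106 / 140
= 0.7571
= 75.7%

75.7


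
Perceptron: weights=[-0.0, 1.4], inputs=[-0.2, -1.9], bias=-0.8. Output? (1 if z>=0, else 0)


z = w . x + b
= -0.0*-0.2 + 1.4*-1.9 + -0.8
= 0.0 + -2.66 + -0.8
= -2.66 + -0.8
= -3.46
Since z = -3.46 < 0, output = 0

0


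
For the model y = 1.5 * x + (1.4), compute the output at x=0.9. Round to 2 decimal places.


y = 1.5 * 0.9 + (1.4)
= 1.35 + (1.4)
= 2.75

2.75


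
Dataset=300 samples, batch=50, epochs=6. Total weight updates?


Iterations per epoch = 300 / 50 = 6
Total updates = iterations_per_epoch * epochs
= 6 * 6
= 36

36


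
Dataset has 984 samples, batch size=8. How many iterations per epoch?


Iterations per epoch = dataset_size / batch_size
= 984 / 8
= 123

123


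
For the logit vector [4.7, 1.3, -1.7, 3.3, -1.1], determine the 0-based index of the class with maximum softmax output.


Softmax is a monotonic transformation, so it preserves the argmax.
We need to find the index of the maximum logit.
Index 0: 4.7
Index 1: 1.3
Index 2: -1.7
Index 3: 3.3
Index 4: -1.1
Maximum logit = 4.7 at index 0

0


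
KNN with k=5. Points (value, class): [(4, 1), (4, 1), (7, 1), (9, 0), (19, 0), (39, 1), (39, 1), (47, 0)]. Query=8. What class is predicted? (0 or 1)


Distances from query 8:
Point 9 (class 0): distance = 1
Point 7 (class 1): distance = 1
Point 4 (class 1): distance = 4
Point 4 (class 1): distance = 4
Point 19 (class 0): distance = 11
K=5 nearest neighbors: classes = [0, 1, 1, 1, 0]
Votes for class 1: 3 / 5
Majority vote => class 1

1


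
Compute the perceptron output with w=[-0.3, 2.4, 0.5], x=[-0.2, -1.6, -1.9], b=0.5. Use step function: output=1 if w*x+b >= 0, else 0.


z = w . x + b
= -0.3*-0.2 + 2.4*-1.6 + 0.5*-1.9 + 0.5
= 0.06 + -3.84 + -0.95 + 0.5
= -4.73 + 0.5
= -4.23
Since z = -4.23 < 0, output = 0

0


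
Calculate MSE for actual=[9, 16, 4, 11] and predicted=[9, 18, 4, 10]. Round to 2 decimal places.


Differences: [0, -2, 0, 1]
Squared errors: [0, 4, 0, 1]
Sum of squared errors = 5
MSE = 5 / 4 = 1.25

1.25


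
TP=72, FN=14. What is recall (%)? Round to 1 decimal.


Recall = TP / (TP + FN) * 100
= 72 / (72 + 14)
= 72 / 86
= 0.8372
= 83.7%

83.7


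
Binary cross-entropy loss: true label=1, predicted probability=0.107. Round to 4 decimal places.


For y=1: Loss = -log(p)
= -log(0.107)
= -(-2.2349)
= 2.2349

2.2349


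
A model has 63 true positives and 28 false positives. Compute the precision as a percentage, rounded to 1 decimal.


Precision = TP / (TP + FP) * 100
= 63 / (63 + 28)
= 63 / 91
= 0.6923
= 69.2%

69.2


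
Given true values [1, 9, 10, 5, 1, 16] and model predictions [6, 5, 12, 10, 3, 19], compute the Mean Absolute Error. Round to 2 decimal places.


Absolute errors: [5, 4, 2, 5, 2, 3]
Sum of absolute errors = 21
MAE = 21 / 6 = 3.50

3.50


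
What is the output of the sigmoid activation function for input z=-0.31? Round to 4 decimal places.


sigmoid(z) = 1 / (1 + exp(-z))
exp(-(-0.31)) = exp(0.31) = 1.3634
1 + 1.3634 = 2.3634
1 / 2.3634 = 0.4231

0.4231


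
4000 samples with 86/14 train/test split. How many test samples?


Train samples = 4000 * 86% = 3440
Test samples = 4000 - 3440
= 560

560


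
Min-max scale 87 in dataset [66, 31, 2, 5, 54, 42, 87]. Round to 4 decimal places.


Min = 2, Max = 87
Range = 87 - 2 = 85
Scaled = (x - min) / (max - min)
= (87 - 2) / 85
= 85 / 85
= 1.0000

1.0000


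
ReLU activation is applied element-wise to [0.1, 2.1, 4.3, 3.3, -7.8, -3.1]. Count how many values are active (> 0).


ReLU(x) = max(0, x) for each element:
ReLU(0.1) = 0.1
ReLU(2.1) = 2.1
ReLU(4.3) = 4.3
ReLU(3.3) = 3.3
ReLU(-7.8) = 0
ReLU(-3.1) = 0
Active neurons (>0): 4

4


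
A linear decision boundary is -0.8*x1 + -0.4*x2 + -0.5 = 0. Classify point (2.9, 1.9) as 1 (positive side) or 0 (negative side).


Compute -0.8 * 2.9 + -0.4 * 1.9 + -0.5
= -2.32 + -0.76 + -0.5
= -3.58
Since -3.58 < 0, the point is on the negative side.

0


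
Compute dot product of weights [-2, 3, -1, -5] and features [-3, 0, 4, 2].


Element-wise products:
-2 * -3 = 6
3 * 0 = 0
-1 * 4 = -4
-5 * 2 = -10
Sum = 6 + 0 + -4 + -10
= -8

-8


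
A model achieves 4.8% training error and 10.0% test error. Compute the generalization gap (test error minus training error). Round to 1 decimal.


Generalization gap = test_error - train_error
= 10.0 - 4.8
= 5.2%
A moderate gap.

5.2


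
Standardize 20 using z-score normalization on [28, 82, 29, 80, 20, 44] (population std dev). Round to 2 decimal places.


Mean = (28 + 82 + 29 + 80 + 20 + 44) / 6 = 47.1667
Variance = sum((x_i - mean)^2) / n = 622.8056
Std = sqrt(622.8056) = 24.9561
Z = (x - mean) / std
= (20 - 47.1667) / 24.9561
= -27.1667 / 24.9561
= -1.09

-1.09


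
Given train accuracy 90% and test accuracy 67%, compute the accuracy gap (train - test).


Gap = train_accuracy - test_accuracy
= 90 - 67
= 23%
This large gap strongly indicates overfitting.

23


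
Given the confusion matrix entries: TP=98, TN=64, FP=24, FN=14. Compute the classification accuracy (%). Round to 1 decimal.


Accuracy = (TP + TN) / (TP + TN + FP + FN) * 100
= (98 + 64) / (98 + 64 + 24 + 14)
= 162 / 200
= 0.81
= 81.0%

81.0


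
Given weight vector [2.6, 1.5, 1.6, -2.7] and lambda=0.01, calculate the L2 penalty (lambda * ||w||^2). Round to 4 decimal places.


Squaring each weight:
2.6^2 = 6.76
1.5^2 = 2.25
1.6^2 = 2.56
(-2.7)^2 = 7.29
Sum of squares = 18.86
Penalty = 0.01 * 18.86 = 0.1886

0.1886


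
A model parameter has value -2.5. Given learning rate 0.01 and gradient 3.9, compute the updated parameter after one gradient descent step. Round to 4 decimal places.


w_new = w_old - lr * gradient
= -2.5 - 0.01 * 3.9
= -2.5 - (0.039)
= -2.5390

-2.5390


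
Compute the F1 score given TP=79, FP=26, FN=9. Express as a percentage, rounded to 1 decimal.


Precision = TP / (TP + FP) = 79 / 105 = 0.7524
Recall = TP / (TP + FN) = 79 / 88 = 0.8977
F1 = 2 * P * R / (P + R)
= 2 * 0.7524 * 0.8977 / (0.7524 + 0.8977)
= 1.3509 / 1.6501
= 0.8187
As percentage: 81.9%

81.9


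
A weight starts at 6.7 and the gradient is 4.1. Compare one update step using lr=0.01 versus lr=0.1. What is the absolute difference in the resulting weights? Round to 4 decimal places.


With lr=0.01: w_new = 6.7 - 0.01 * 4.1 = 6.659
With lr=0.1: w_new = 6.7 - 0.1 * 4.1 = 6.29
Absolute difference = |6.659 - 6.29|
= 0.3690

0.3690


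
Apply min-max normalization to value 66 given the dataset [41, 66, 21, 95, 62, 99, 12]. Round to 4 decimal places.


Min = 12, Max = 99
Range = 99 - 12 = 87
Scaled = (x - min) / (max - min)
= (66 - 12) / 87
= 54 / 87
= 0.6207

0.6207
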